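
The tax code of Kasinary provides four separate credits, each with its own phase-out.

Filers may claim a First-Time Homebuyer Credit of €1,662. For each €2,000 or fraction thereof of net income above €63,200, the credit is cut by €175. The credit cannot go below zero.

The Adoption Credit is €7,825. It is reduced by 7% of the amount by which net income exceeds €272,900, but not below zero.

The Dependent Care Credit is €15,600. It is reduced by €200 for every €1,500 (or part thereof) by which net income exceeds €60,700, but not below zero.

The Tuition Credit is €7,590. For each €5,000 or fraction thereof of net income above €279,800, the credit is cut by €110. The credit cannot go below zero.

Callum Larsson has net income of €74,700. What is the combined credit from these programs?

First-Time Homebuyer Credit: income exceeds €63,200 by €11,500, which is 6 full-or-partial €2,000 increments; reduction = 6 × €175 = €1,050, leaving €612.
Adoption Credit: €74,700 is at or below the €272,900 threshold, so the full €7,825 applies.
Dependent Care Credit: income exceeds €60,700 by €14,000, which is 10 full-or-partial €1,500 increments; reduction = 10 × €200 = €2,000, leaving €13,600.
Tuition Credit: €74,700 is at or below the €279,800 threshold, so the full €7,590 applies.
Total: €612 + €7,825 + €13,600 + €7,590 = €29,627.

€29,627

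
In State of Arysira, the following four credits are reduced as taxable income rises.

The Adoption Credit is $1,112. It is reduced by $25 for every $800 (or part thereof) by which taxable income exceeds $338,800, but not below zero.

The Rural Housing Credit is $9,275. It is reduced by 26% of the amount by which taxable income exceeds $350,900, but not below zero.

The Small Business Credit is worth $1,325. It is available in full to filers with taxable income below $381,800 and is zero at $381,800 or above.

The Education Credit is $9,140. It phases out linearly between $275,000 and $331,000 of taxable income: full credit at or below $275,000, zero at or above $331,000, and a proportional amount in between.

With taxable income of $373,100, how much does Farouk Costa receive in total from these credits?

Adoption Credit: income exceeds $338,800 by $34,300, which is 43 full-or-partial $800 increments; reduction = 43 × $25 = $1,075, leaving $37.
Rural Housing Credit: 26% of the $22,200 excess over $350,900 is $5,772; credit = $9,275 − $5,772 = $3,503.
Small Business Credit: $373,100 is below the $381,800 cutoff, so the full $1,325 applies.
Education Credit: $373,100 is at or above $331,000, so the credit is $0.
Total: $37 + $3,503 + $1,325 + $0 = $4,865.

$4,865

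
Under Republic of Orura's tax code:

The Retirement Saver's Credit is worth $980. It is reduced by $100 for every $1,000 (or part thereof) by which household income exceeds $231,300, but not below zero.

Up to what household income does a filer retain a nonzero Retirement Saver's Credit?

$240,300

After 9 increments the reduction is 9 × $100 = $900, leaving $80; one more increment wipes it out. Increment 9 ends at excess 9 × $1,000 = $9,000, so the highest qualifying income is $231,300 + $9,000 = $240,300.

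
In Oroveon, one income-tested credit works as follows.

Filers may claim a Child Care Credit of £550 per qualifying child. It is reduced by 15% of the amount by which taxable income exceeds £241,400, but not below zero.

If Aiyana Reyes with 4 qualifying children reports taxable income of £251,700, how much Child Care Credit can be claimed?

£655

Child Care Credit: base = 4 × £550 = £2,200. 15% of the £10,300 excess over £241,400 is £1,545; credit = £2,200 − £1,545 = £655.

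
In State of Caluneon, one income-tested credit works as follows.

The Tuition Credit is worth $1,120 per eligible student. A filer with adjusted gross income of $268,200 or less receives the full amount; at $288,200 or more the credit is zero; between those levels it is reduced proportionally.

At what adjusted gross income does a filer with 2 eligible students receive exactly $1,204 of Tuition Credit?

Full credit = 2 × $1,120 = $2,240.
$1,204 is 1,204/2,240 of the full $2,240, so 1,036/2,240 of the $20,000 range has been used: income = $268,200 + $20,000 × 1,036/2,240 = $277,450.

$277,450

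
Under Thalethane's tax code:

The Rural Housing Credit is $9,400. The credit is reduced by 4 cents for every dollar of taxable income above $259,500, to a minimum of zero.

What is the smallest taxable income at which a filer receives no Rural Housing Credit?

$494,500

The credit falls by 4% of each dollar above $259,500, so it reaches zero when the excess is $9,400 / 4% = $235,000: income = $259,500 + $235,000 = $494,500.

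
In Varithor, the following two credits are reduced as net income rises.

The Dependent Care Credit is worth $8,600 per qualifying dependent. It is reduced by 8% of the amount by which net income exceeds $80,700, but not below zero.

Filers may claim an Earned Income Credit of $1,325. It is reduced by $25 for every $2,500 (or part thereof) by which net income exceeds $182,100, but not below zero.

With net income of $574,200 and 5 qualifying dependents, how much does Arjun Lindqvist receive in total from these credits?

Dependent Care Credit: base = 5 × $8,600 = $43,000. 8% of the $493,500 excess over $80,700 is $39,480; credit = $43,000 − $39,480 = $3,520.
Earned Income Credit: income exceeds $182,100 by $392,100 → 157 increments × $25 = $3,925 ≥ base, so the credit is $0.
Total: $3,520 + $0 = $3,520.

$3,520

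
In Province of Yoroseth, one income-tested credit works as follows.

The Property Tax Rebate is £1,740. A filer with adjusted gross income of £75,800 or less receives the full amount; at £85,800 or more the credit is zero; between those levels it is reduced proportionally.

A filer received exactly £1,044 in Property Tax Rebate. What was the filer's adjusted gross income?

£1,044 is 1,044/1,740 of the full £1,740, so 696/1,740 of the £10,000 range has been used: income = £75,800 + £10,000 × 696/1,740 = £79,800.

£79,800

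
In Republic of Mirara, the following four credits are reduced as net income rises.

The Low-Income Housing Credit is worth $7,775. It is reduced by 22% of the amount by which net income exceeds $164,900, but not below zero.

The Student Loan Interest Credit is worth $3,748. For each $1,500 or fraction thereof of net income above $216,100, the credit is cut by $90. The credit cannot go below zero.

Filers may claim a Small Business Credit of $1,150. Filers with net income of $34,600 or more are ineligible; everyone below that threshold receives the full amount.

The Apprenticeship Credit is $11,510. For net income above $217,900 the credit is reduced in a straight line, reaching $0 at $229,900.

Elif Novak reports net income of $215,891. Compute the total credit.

$15,258

Low-Income Housing Credit: 22% of the $50,991 excess over $164,900 is $11,218.02 ≥ base, so the credit is $0.
Student Loan Interest Credit: $215,891 is at or below the $216,100 threshold, so the full $3,748 applies.
Small Business Credit: $215,891 meets or exceeds the $34,600 cutoff, so the credit is $0.
Apprenticeship Credit: $215,891 is at or below the $217,900 threshold, so the full $11,510 applies.
Total: $0 + $3,748 + $0 + $11,510 = $15,258.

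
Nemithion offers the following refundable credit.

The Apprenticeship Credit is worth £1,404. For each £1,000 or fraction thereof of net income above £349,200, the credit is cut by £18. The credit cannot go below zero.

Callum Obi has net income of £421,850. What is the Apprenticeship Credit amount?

£90

Apprenticeship Credit: income exceeds £349,200 by £72,650, which is 73 full-or-partial £1,000 increments; reduction = 73 × £18 = £1,314, leaving £90.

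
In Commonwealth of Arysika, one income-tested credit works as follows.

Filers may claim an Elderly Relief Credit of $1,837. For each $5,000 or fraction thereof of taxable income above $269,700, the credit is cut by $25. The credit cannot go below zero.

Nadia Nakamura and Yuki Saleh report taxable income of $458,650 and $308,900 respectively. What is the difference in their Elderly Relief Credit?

Nadia ($458,650): Elderly Relief Credit: income exceeds $269,700 by $188,950, which is 38 full-or-partial $5,000 increments; reduction = 38 × $25 = $950, leaving $887.
Yuki ($308,900): Elderly Relief Credit: income exceeds $269,700 by $39,200, which is 8 full-or-partial $5,000 increments; reduction = 8 × $25 = $200, leaving $1,637.
Difference: |$887 − $1,637| = $750.

$750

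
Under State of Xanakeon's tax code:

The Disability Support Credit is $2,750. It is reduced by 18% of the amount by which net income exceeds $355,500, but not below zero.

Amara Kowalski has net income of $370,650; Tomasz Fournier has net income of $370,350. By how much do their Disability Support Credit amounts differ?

Amara ($370,650): Disability Support Credit: 18% of the $15,150 excess over $355,500 is $2,727; credit = $2,750 − $2,727 = $23.
Tomasz ($370,350): Disability Support Credit: 18% of the $14,850 excess over $355,500 is $2,673; credit = $2,750 − $2,673 = $77.
Difference: |$23 − $77| = $54.

$54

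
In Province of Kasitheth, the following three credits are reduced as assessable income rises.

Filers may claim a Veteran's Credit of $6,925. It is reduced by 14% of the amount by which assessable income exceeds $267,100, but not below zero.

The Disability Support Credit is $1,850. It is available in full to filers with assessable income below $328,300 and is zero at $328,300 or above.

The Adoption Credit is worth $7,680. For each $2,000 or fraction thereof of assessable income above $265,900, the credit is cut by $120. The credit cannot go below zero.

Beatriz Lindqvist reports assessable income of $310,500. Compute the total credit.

$7,619

Veteran's Credit: 14% of the $43,400 excess over $267,100 is $6,076; credit = $6,925 − $6,076 = $849.
Disability Support Credit: $310,500 is below the $328,300 cutoff, so the full $1,850 applies.
Adoption Credit: income exceeds $265,900 by $44,600, which is 23 full-or-partial $2,000 increments; reduction = 23 × $120 = $2,760, leaving $4,920.
Total: $849 + $1,850 + $4,920 = $7,619.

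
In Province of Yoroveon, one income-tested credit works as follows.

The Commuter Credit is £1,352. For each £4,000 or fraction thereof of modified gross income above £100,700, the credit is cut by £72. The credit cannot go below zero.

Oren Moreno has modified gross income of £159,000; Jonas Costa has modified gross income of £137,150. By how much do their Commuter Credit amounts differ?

£360

Oren (£159,000): Commuter Credit: income exceeds £100,700 by £58,300, which is 15 full-or-partial £4,000 increments; reduction = 15 × £72 = £1,080, leaving £272.
Jonas (£137,150): Commuter Credit: income exceeds £100,700 by £36,450, which is 10 full-or-partial £4,000 increments; reduction = 10 × £72 = £720, leaving £632.
Difference: |£272 − £632| = £360.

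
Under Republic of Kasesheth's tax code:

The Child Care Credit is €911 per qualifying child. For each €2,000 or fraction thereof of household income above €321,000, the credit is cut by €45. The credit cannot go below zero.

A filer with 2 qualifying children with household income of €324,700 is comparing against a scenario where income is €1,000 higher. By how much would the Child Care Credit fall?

€45

At €324,700 — base = 2 × €911 = €1,822. income exceeds €321,000 by €3,700, which is 2 full-or-partial €2,000 increments; reduction = 2 × €45 = €90, leaving €1,732.
At €325,700 — base = 2 × €911 = €1,822. income exceeds €321,000 by €4,700, which is 3 full-or-partial €2,000 increments; reduction = 3 × €45 = €135, leaving €1,687.
Lost: €1,732 − €1,687 = €45.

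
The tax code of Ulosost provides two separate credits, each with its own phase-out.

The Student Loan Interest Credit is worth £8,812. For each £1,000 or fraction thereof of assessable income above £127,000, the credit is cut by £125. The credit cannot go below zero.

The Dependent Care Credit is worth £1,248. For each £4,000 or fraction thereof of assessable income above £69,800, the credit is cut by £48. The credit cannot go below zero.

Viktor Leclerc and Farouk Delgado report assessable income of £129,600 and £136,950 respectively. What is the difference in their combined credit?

£971

Viktor (£129,600): Student Loan Interest Credit: income exceeds £127,000 by £2,600, which is 3 full-or-partial £1,000 increments; reduction = 3 × £125 = £375, leaving £8,437. Dependent Care Credit: income exceeds £69,800 by £59,800, which is 15 full-or-partial £4,000 increments; reduction = 15 × £48 = £720, leaving £528. total £8,437 + £528 = £8,965
Farouk (£136,950): Student Loan Interest Credit: income exceeds £127,000 by £9,950, which is 10 full-or-partial £1,000 increments; reduction = 10 × £125 = £1,250, leaving £7,562. Dependent Care Credit: income exceeds £69,800 by £67,150, which is 17 full-or-partial £4,000 increments; reduction = 17 × £48 = £816, leaving £432. total £7,562 + £432 = £7,994
Difference: |£8,965 − £7,994| = £971.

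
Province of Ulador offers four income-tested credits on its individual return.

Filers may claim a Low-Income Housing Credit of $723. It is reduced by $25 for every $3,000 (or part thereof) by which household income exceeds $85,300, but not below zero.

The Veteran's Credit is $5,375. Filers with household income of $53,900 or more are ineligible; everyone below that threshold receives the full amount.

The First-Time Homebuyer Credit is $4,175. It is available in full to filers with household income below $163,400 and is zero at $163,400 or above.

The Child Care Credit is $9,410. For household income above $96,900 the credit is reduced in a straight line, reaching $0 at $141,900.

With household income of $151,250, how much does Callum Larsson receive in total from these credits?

$4,348

Low-Income Housing Credit: income exceeds $85,300 by $65,950, which is 22 full-or-partial $3,000 increments; reduction = 22 × $25 = $550, leaving $173.
Veteran's Credit: $151,250 meets or exceeds the $53,900 cutoff, so the credit is $0.
First-Time Homebuyer Credit: $151,250 is below the $163,400 cutoff, so the full $4,175 applies.
Child Care Credit: $151,250 is at or above $141,900, so the credit is $0.
Total: $173 + $0 + $4,175 + $0 = $4,348.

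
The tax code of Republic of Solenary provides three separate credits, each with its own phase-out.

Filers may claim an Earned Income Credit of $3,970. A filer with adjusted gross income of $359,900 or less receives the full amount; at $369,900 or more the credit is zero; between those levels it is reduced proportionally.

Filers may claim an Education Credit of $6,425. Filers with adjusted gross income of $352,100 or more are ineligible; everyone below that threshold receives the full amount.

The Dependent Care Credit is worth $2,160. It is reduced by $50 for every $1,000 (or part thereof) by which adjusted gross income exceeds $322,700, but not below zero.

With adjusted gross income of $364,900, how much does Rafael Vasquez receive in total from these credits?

$1,995

Earned Income Credit: $364,900 is $5,000 into a $10,000 phase-out range, leaving 5,000/10,000 of the credit: $3,970 × 5,000/10,000 = $1,985.
Education Credit: $364,900 meets or exceeds the $352,100 cutoff, so the credit is $0.
Dependent Care Credit: income exceeds $322,700 by $42,200, which is 43 full-or-partial $1,000 increments; reduction = 43 × $50 = $2,150, leaving $10.
Total: $1,985 + $0 + $10 = $1,995.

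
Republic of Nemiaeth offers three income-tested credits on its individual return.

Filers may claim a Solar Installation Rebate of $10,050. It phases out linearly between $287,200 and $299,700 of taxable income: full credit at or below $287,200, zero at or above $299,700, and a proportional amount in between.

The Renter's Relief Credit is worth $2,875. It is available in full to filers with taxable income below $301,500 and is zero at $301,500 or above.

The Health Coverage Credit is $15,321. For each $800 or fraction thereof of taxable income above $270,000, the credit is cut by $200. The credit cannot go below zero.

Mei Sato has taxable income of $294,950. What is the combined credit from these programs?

Solar Installation Rebate: $294,950 is $7,750 into a $12,500 phase-out range, leaving 4,750/12,500 of the credit: $10,050 × 4,750/12,500 = $3,819.
Renter's Relief Credit: $294,950 is below the $301,500 cutoff, so the full $2,875 applies.
Health Coverage Credit: income exceeds $270,000 by $24,950, which is 32 full-or-partial $800 increments; reduction = 32 × $200 = $6,400, leaving $8,921.
Total: $3,819 + $2,875 + $8,921 = $15,615.

$15,615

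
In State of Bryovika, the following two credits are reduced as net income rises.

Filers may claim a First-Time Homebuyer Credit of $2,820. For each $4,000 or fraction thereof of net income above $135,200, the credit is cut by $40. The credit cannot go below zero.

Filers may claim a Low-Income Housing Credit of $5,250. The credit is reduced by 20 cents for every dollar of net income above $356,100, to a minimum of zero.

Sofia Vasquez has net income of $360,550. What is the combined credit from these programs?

First-Time Homebuyer Credit: income exceeds $135,200 by $225,350, which is 57 full-or-partial $4,000 increments; reduction = 57 × $40 = $2,280, leaving $540.
Low-Income Housing Credit: 20% of the $4,450 excess over $356,100 is $890; credit = $5,250 − $890 = $4,360.
Total: $540 + $4,360 = $4,900.

$4,900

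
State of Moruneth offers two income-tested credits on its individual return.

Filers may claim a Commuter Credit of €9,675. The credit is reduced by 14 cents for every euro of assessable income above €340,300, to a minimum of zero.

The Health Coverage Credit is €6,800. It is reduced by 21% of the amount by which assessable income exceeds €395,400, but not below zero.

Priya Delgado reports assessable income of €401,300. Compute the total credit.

Commuter Credit: 14% of the €61,000 excess over €340,300 is €8,540; credit = €9,675 − €8,540 = €1,135.
Health Coverage Credit: 21% of the €5,900 excess over €395,400 is €1,239; credit = €6,800 − €1,239 = €5,561.
Total: €1,135 + €5,561 = €6,696.

€6,696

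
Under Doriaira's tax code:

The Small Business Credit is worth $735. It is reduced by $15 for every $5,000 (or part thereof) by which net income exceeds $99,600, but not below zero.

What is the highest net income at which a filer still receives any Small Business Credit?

After 48 increments the reduction is 48 × $15 = $720, leaving $15; one more increment wipes it out. Increment 48 ends at excess 48 × $5,000 = $240,000, so the highest qualifying income is $99,600 + $240,000 = $339,600.

$339,600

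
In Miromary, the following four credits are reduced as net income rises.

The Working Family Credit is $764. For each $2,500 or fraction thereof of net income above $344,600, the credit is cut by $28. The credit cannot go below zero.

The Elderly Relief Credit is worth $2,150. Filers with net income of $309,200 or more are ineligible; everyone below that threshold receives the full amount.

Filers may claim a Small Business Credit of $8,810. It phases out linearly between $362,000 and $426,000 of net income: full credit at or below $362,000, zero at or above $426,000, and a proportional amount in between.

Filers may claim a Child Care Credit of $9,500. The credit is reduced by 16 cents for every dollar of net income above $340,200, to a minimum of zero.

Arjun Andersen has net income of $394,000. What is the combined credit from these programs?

Working Family Credit: income exceeds $344,600 by $49,400, which is 20 full-or-partial $2,500 increments; reduction = 20 × $28 = $560, leaving $204.
Elderly Relief Credit: $394,000 meets or exceeds the $309,200 cutoff, so the credit is $0.
Small Business Credit: $394,000 is $32,000 into a $64,000 phase-out range, leaving 32,000/64,000 of the credit: $8,810 × 32,000/64,000 = $4,405.
Child Care Credit: 16% of the $53,800 excess over $340,200 is $8,608; credit = $9,500 − $8,608 = $892.
Total: $204 + $0 + $4,405 + $892 = $5,501.

$5,501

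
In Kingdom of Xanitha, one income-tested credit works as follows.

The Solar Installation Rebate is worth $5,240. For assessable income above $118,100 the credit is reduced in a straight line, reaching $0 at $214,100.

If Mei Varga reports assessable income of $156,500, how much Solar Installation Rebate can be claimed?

$3,144

Solar Installation Rebate: $156,500 is $38,400 into a $96,000 phase-out range, leaving 57,600/96,000 of the credit: $5,240 × 57,600/96,000 = $3,144.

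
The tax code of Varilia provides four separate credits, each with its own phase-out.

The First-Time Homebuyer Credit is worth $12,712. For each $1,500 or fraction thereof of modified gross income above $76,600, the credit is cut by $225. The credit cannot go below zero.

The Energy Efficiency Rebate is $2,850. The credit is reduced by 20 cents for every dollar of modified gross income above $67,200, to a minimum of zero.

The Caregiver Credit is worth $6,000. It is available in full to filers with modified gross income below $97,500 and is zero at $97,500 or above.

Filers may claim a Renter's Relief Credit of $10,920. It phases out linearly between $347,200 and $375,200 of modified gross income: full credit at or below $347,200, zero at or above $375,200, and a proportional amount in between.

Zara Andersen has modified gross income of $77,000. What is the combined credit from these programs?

$30,297

First-Time Homebuyer Credit: income exceeds $76,600 by $400, which is 1 full-or-partial $1,500 increment; reduction = 1 × $225 = $225, leaving $12,487.
Energy Efficiency Rebate: 20% of the $9,800 excess over $67,200 is $1,960; credit = $2,850 − $1,960 = $890.
Caregiver Credit: $77,000 is below the $97,500 cutoff, so the full $6,000 applies.
Renter's Relief Credit: $77,000 is at or below the $347,200 threshold, so the full $10,920 applies.
Total: $12,487 + $890 + $6,000 + $10,920 = $30,297.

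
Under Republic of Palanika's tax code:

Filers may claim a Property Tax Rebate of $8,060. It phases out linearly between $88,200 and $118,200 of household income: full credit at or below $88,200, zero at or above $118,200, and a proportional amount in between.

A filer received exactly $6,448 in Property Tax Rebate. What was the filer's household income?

$6,448 is 6,448/8,060 of the full $8,060, so 1,612/8,060 of the $30,000 range has been used: income = $88,200 + $30,000 × 1,612/8,060 = $94,200.

$94,200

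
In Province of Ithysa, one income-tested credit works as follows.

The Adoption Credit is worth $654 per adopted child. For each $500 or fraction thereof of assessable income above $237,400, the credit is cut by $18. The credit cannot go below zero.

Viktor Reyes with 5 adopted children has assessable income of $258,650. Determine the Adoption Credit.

Adoption Credit: base = 5 × $654 = $3,270. income exceeds $237,400 by $21,250, which is 43 full-or-partial $500 increments; reduction = 43 × $18 = $774, leaving $2,496.

$2,496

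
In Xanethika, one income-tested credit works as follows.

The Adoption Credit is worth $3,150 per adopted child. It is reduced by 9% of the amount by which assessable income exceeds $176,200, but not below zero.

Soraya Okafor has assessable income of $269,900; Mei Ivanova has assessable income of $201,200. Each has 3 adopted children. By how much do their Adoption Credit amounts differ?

$6,183

Soraya ($269,900): Adoption Credit: base = 3 × $3,150 = $9,450. 9% of the $93,700 excess over $176,200 is $8,433; credit = $9,450 − $8,433 = $1,017.
Mei ($201,200): Adoption Credit: base = 3 × $3,150 = $9,450. 9% of the $25,000 excess over $176,200 is $2,250; credit = $9,450 − $2,250 = $7,200.
Difference: |$1,017 − $7,200| = $6,183.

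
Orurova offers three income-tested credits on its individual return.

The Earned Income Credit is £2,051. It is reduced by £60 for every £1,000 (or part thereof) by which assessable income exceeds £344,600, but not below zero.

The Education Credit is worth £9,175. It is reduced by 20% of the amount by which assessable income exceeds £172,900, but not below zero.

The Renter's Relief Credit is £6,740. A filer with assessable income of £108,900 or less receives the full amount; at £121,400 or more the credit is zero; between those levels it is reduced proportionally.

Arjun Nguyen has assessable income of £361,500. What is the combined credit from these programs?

Earned Income Credit: income exceeds £344,600 by £16,900, which is 17 full-or-partial £1,000 increments; reduction = 17 × £60 = £1,020, leaving £1,031.
Education Credit: 20% of the £188,600 excess over £172,900 is £37,720 ≥ base, so the credit is £0.
Renter's Relief Credit: £361,500 is at or above £121,400, so the credit is £0.
Total: £1,031 + £0 + £0 = £1,031.

£1,031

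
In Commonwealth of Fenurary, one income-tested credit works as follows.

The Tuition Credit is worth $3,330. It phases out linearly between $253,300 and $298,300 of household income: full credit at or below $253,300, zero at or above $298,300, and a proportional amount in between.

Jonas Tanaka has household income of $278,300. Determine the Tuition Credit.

Tuition Credit: $278,300 is $25,000 into a $45,000 phase-out range, leaving 20,000/45,000 of the credit: $3,330 × 20,000/45,000 = $1,480.

$1,480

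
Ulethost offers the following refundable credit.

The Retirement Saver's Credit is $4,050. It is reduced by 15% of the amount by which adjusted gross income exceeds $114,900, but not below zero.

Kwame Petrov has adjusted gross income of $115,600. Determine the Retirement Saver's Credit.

$3,945

Retirement Saver's Credit: 15% of the $700 excess over $114,900 is $105; credit = $4,050 − $105 = $3,945.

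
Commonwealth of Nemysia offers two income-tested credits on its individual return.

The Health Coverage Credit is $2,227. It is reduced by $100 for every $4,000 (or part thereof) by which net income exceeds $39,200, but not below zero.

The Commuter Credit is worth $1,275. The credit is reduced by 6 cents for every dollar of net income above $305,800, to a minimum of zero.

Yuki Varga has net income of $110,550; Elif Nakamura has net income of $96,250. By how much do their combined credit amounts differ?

$300

Yuki ($110,550): Health Coverage Credit: income exceeds $39,200 by $71,350, which is 18 full-or-partial $4,000 increments; reduction = 18 × $100 = $1,800, leaving $427. Commuter Credit: $110,550 is at or below the $305,800 threshold, so the full $1,275 applies. total $427 + $1,275 = $1,702
Elif ($96,250): Health Coverage Credit: income exceeds $39,200 by $57,050, which is 15 full-or-partial $4,000 increments; reduction = 15 × $100 = $1,500, leaving $727. Commuter Credit: $96,250 is at or below the $305,800 threshold, so the full $1,275 applies. total $727 + $1,275 = $2,002
Difference: |$1,702 − $2,002| = $300.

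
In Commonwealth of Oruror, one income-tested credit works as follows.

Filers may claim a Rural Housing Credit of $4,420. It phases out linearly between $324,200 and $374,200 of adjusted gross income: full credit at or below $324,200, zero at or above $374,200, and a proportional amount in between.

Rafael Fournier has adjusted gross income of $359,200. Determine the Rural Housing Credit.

Rural Housing Credit: $359,200 is $35,000 into a $50,000 phase-out range, leaving 15,000/50,000 of the credit: $4,420 × 15,000/50,000 = $1,326.

$1,326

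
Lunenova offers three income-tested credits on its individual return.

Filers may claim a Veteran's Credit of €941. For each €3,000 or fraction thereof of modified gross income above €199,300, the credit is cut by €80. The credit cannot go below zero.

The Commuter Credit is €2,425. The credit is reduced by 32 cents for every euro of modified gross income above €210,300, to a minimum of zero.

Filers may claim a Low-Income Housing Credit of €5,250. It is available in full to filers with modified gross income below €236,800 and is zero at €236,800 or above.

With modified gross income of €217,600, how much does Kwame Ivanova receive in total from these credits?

Veteran's Credit: income exceeds €199,300 by €18,300, which is 7 full-or-partial €3,000 increments; reduction = 7 × €80 = €560, leaving €381.
Commuter Credit: 32% of the €7,300 excess over €210,300 is €2,336; credit = €2,425 − €2,336 = €89.
Low-Income Housing Credit: €217,600 is below the €236,800 cutoff, so the full €5,250 applies.
Total: €381 + €89 + €5,250 = €5,720.

€5,720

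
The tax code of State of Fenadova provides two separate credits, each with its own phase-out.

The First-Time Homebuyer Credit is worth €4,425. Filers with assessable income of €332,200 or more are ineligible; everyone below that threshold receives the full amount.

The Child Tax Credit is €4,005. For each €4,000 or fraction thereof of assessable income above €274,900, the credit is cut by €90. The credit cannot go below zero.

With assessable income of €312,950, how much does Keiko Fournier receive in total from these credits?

€7,530

First-Time Homebuyer Credit: €312,950 is below the €332,200 cutoff, so the full €4,425 applies.
Child Tax Credit: income exceeds €274,900 by €38,050, which is 10 full-or-partial €4,000 increments; reduction = 10 × €90 = €900, leaving €3,105.
Total: €4,425 + €3,105 = €7,530.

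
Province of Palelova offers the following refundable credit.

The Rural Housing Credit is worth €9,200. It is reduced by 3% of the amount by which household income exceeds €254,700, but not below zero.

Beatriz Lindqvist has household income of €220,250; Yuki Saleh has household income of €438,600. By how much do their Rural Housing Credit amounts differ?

€5,517

Beatriz (€220,250): Rural Housing Credit: €220,250 is at or below the €254,700 threshold, so the full €9,200 applies.
Yuki (€438,600): Rural Housing Credit: 3% of the €183,900 excess over €254,700 is €5,517; credit = €9,200 − €5,517 = €3,683.
Difference: |€9,200 − €3,683| = €5,517.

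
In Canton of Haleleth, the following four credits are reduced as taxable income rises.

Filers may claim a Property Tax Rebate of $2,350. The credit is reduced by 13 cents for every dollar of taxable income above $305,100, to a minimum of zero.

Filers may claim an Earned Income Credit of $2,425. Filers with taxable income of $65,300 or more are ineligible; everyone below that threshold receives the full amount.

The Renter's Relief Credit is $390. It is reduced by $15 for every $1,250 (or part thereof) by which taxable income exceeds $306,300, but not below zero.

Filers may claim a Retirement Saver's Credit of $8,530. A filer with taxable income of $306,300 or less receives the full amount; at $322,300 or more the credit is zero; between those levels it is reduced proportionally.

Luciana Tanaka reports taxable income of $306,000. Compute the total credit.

$11,153

Property Tax Rebate: 13% of the $900 excess over $305,100 is $117; credit = $2,350 − $117 = $2,233.
Earned Income Credit: $306,000 meets or exceeds the $65,300 cutoff, so the credit is $0.
Renter's Relief Credit: $306,000 is at or below the $306,300 threshold, so the full $390 applies.
Retirement Saver's Credit: $306,000 is at or below the $306,300 threshold, so the full $8,530 applies.
Total: $2,233 + $0 + $390 + $8,530 = $11,153.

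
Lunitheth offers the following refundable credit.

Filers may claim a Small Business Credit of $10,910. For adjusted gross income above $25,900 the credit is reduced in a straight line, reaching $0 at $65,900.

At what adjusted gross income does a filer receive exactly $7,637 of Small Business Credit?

$37,900

$7,637 is 7,637/10,910 of the full $10,910, so 3,273/10,910 of the $40,000 range has been used: income = $25,900 + $40,000 × 3,273/10,910 = $37,900.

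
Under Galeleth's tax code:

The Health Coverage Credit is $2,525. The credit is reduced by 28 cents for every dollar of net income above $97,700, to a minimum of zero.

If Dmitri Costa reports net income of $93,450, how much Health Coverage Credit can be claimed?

$2,525

Health Coverage Credit: $93,450 is at or below the $97,700 threshold, so the full $2,525 applies.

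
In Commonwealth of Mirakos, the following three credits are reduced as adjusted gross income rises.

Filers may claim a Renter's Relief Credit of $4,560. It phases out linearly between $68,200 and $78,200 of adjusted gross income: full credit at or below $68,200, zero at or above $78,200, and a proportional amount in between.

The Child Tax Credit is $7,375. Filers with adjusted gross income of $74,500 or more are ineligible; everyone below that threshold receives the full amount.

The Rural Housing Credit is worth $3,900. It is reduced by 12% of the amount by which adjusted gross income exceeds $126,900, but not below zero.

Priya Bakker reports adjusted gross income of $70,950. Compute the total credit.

$14,581

Renter's Relief Credit: $70,950 is $2,750 into a $10,000 phase-out range, leaving 7,250/10,000 of the credit: $4,560 × 7,250/10,000 = $3,306.
Child Tax Credit: $70,950 is below the $74,500 cutoff, so the full $7,375 applies.
Rural Housing Credit: $70,950 is at or below the $126,900 threshold, so the full $3,900 applies.
Total: $3,306 + $7,375 + $3,900 = $14,581.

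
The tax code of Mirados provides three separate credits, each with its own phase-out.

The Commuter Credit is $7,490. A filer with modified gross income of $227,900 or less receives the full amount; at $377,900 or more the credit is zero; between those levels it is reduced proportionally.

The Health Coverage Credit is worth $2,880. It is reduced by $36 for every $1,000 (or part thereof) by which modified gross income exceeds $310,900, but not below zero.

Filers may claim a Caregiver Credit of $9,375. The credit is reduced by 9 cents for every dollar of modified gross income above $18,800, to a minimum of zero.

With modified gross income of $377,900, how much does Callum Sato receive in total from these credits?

$468

Commuter Credit: $377,900 is at or above $377,900, so the credit is $0.
Health Coverage Credit: income exceeds $310,900 by $67,000, which is 67 full-or-partial $1,000 increments; reduction = 67 × $36 = $2,412, leaving $468.
Caregiver Credit: 9% of the $359,100 excess over $18,800 is $32,319 ≥ base, so the credit is $0.
Total: $0 + $468 + $0 = $468.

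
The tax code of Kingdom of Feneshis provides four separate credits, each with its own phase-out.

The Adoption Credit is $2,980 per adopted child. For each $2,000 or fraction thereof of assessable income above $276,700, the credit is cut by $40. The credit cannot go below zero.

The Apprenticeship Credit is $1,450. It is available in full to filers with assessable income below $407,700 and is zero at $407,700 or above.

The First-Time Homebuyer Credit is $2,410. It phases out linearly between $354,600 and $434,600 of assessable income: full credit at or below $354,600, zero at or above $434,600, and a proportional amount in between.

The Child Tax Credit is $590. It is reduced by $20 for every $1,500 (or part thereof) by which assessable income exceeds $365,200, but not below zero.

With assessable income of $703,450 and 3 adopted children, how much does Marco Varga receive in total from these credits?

$380

Adoption Credit: base = 3 × $2,980 = $8,940. income exceeds $276,700 by $426,750, which is 214 full-or-partial $2,000 increments; reduction = 214 × $40 = $8,560, leaving $380.
Apprenticeship Credit: $703,450 meets or exceeds the $407,700 cutoff, so the credit is $0.
First-Time Homebuyer Credit: $703,450 is at or above $434,600, so the credit is $0.
Child Tax Credit: income exceeds $365,200 by $338,250 → 226 increments × $20 = $4,520 ≥ base, so the credit is $0.
Total: $380 + $0 + $0 + $0 = $380.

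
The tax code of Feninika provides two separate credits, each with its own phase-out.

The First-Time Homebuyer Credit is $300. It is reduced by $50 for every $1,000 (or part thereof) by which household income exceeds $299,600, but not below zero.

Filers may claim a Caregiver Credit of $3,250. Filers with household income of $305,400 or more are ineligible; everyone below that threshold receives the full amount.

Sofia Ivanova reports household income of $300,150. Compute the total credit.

First-Time Homebuyer Credit: income exceeds $299,600 by $550, which is 1 full-or-partial $1,000 increment; reduction = 1 × $50 = $50, leaving $250.
Caregiver Credit: $300,150 is below the $305,400 cutoff, so the full $3,250 applies.
Total: $250 + $3,250 = $3,500.

$3,500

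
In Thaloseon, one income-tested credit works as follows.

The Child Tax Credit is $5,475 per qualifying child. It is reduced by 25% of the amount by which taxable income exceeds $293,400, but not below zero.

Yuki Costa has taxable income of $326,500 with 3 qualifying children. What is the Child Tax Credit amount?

Child Tax Credit: base = 3 × $5,475 = $16,425. 25% of the $33,100 excess over $293,400 is $8,275; credit = $16,425 − $8,275 = $8,150.

$8,150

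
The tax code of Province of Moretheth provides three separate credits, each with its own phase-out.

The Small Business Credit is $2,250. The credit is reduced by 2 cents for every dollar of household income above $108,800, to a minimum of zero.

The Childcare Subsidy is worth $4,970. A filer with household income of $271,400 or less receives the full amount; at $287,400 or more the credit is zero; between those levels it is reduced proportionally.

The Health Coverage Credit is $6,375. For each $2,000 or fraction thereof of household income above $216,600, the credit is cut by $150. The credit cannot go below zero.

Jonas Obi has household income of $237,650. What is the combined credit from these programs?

$9,695

Small Business Credit: 2% of the $128,850 excess over $108,800 is $2,577 ≥ base, so the credit is $0.
Childcare Subsidy: $237,650 is at or below the $271,400 threshold, so the full $4,970 applies.
Health Coverage Credit: income exceeds $216,600 by $21,050, which is 11 full-or-partial $2,000 increments; reduction = 11 × $150 = $1,650, leaving $4,725.
Total: $0 + $4,970 + $4,725 = $9,695.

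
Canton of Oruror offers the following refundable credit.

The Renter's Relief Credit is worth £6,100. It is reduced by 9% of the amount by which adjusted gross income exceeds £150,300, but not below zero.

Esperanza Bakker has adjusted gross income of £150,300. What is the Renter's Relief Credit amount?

£6,100

Renter's Relief Credit: £150,300 is at or below the £150,300 threshold, so the full £6,100 applies.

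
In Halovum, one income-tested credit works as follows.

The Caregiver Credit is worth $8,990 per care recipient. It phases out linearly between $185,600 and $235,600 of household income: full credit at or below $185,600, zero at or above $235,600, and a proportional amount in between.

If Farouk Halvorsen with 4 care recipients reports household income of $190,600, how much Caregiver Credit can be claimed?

$32,364

Caregiver Credit: base = 4 × $8,990 = $35,960. $190,600 is $5,000 into a $50,000 phase-out range, leaving 45,000/50,000 of the credit: $35,960 × 45,000/50,000 = $32,364.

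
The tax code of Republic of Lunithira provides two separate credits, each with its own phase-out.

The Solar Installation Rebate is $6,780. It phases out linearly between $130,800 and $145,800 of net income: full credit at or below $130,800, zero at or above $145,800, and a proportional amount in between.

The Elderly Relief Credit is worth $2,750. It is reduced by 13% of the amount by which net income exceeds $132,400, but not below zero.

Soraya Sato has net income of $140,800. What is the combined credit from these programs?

Solar Installation Rebate: $140,800 is $10,000 into a $15,000 phase-out range, leaving 5,000/15,000 of the credit: $6,780 × 5,000/15,000 = $2,260.
Elderly Relief Credit: 13% of the $8,400 excess over $132,400 is $1,092; credit = $2,750 − $1,092 = $1,658.
Total: $2,260 + $1,658 = $3,918.

$3,918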